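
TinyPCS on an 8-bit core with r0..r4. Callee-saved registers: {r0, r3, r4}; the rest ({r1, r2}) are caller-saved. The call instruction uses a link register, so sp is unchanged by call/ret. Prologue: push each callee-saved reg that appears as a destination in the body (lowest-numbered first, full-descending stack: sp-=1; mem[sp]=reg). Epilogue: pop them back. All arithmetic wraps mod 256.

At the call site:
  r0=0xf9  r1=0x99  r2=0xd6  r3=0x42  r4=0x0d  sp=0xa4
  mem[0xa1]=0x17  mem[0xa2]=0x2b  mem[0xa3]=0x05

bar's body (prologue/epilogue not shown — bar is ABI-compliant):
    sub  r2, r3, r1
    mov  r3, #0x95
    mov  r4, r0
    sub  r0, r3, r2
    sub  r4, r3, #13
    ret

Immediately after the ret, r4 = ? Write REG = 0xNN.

REG = 0x0d

prologue: push r0 -> mem[0xa3]=0xf9, sp=0xa3
prologue: push r3 -> mem[0xa2]=0x42, sp=0xa2
prologue: push r4 -> mem[0xa1]=0x0d, sp=0xa1
body[0] sub  r2, r3, r1 -> r2=0xa9
body[1] mov  r3, #0x95 -> r3=0x95
body[2] mov  r4, r0 -> r4=0xf9
body[3] sub  r0, r3, r2 -> r0=0xec
body[4] sub  r4, r3, #13 -> r4=0x88
epilogue: pop r4=0x0d, sp=0xa2
epilogue: pop r3=0x42, sp=0xa3
epilogue: pop r0=0xf9, sp=0xa4
r4 is callee-saved -> restored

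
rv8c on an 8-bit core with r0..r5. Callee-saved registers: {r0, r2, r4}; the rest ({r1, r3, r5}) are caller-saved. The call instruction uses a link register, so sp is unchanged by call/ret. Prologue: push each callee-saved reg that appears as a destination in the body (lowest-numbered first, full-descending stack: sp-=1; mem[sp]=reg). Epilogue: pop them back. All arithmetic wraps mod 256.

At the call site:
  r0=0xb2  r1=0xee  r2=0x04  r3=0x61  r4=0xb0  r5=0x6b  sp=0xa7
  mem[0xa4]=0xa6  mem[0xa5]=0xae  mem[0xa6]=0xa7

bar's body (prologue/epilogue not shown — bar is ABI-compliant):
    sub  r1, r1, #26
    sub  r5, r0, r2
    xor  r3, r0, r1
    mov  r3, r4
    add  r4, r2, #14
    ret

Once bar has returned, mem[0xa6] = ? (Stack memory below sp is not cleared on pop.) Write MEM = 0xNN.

prologue: push r4 -> mem[0xa6]=0xb0, sp=0xa6
body[0] sub  r1, r1, #26 -> r1=0xd4
body[1] sub  r5, r0, r2 -> r5=0xae
body[2] xor  r3, r0, r1 -> r3=0x66
body[3] mov  r3, r4 -> r3=0xb0
body[4] add  r4, r2, #14 -> r4=0x12
epilogue: pop r4=0xb0, sp=0xa7
prologue pushed ['r4'] at ['0xa6']

MEM = 0xb0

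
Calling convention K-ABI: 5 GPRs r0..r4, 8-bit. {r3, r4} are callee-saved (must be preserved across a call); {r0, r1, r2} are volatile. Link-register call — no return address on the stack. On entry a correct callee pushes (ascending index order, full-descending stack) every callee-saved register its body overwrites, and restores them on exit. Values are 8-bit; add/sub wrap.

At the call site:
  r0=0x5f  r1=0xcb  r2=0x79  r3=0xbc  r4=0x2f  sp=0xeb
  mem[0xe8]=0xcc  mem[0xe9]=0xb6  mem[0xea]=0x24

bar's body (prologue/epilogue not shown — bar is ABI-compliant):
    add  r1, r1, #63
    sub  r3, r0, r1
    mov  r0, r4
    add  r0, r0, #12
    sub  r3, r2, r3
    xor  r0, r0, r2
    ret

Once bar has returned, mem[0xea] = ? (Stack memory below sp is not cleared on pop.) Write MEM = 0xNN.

prologue: push r3 -> mem[0xea]=0xbc, sp=0xea
body[0] add  r1, r1, #63 -> r1=0x0a
body[1] sub  r3, r0, r1 -> r3=0x55
body[2] mov  r0, r4 -> r0=0x2f
body[3] add  r0, r0, #12 -> r0=0x3b
body[4] sub  r3, r2, r3 -> r3=0x24
body[5] xor  r0, r0, r2 -> r0=0x42
epilogue: pop r3=0xbc, sp=0xeb
prologue pushed ['r3'] at ['0xea']

MEM = 0xbc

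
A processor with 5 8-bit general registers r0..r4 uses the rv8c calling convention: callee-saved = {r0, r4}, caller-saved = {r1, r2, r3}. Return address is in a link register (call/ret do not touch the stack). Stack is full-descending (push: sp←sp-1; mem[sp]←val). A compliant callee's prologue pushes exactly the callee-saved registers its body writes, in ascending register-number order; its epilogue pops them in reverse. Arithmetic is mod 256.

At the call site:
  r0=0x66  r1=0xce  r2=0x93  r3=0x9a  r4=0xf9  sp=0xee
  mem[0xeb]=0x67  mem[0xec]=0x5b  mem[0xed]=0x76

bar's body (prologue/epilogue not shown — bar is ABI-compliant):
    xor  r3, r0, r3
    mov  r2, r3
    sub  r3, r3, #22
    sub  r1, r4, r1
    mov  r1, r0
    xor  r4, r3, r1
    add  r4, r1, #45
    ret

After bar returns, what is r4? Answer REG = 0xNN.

prologue: push r4 -> mem[0xed]=0xf9, sp=0xed
body[0] xor  r3, r0, r3 -> r3=0xfc
body[1] mov  r2, r3 -> r2=0xfc
body[2] sub  r3, r3, #22 -> r3=0xe6
body[3] sub  r1, r4, r1 -> r1=0x2b
body[4] mov  r1, r0 -> r1=0x66
body[5] xor  r4, r3, r1 -> r4=0x80
body[6] add  r4, r1, #45 -> r4=0x93
epilogue: pop r4=0xf9, sp=0xee
r4 is callee-saved -> restored

REG = 0xf9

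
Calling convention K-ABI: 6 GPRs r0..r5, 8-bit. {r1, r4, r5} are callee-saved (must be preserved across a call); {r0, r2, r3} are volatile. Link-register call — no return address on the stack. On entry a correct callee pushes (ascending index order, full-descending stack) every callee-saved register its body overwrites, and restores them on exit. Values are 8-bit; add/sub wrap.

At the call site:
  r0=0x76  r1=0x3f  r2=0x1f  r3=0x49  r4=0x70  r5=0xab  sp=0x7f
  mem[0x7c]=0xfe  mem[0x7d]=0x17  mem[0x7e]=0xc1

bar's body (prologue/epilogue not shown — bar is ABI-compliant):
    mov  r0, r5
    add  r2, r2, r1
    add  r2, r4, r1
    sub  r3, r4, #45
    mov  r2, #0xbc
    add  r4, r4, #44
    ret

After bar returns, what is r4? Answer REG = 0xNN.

REG = 0x70

prologue: push r4 -> mem[0x7e]=0x70, sp=0x7e
body[0] mov  r0, r5 -> r0=0xab
body[1] add  r2, r2, r1 -> r2=0x5e
body[2] add  r2, r4, r1 -> r2=0xaf
body[3] sub  r3, r4, #45 -> r3=0x43
body[4] mov  r2, #0xbc -> r2=0xbc
body[5] add  r4, r4, #44 -> r4=0x9c
epilogue: pop r4=0x70, sp=0x7f
r4 is callee-saved -> restored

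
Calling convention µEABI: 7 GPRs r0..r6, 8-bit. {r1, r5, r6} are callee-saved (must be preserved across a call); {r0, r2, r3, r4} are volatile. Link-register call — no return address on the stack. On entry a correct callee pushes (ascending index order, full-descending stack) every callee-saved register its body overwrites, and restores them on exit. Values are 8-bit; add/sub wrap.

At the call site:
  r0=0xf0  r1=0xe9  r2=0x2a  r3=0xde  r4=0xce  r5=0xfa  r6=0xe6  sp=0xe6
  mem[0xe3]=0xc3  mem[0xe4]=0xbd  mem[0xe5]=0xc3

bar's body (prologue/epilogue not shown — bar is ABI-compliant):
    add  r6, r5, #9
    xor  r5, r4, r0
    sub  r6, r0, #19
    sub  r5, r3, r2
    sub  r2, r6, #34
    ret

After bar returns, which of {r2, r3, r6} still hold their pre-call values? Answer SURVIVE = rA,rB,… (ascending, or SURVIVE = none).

prologue: push r5 -> mem[0xe5]=0xfa, sp=0xe5
prologue: push r6 -> mem[0xe4]=0xe6, sp=0xe4
body[0] add  r6, r5, #9 -> r6=0x03
body[1] xor  r5, r4, r0 -> r5=0x3e
body[2] sub  r6, r0, #19 -> r6=0xdd
body[3] sub  r5, r3, r2 -> r5=0xb4
body[4] sub  r2, r6, #34 -> r2=0xbb
epilogue: pop r6=0xe6, sp=0xe5
epilogue: pop r5=0xfa, sp=0xe6
r2: caller-saved, written=True
r3: caller-saved, written=False
r6: callee-saved, written=True

SURVIVE = r3,r6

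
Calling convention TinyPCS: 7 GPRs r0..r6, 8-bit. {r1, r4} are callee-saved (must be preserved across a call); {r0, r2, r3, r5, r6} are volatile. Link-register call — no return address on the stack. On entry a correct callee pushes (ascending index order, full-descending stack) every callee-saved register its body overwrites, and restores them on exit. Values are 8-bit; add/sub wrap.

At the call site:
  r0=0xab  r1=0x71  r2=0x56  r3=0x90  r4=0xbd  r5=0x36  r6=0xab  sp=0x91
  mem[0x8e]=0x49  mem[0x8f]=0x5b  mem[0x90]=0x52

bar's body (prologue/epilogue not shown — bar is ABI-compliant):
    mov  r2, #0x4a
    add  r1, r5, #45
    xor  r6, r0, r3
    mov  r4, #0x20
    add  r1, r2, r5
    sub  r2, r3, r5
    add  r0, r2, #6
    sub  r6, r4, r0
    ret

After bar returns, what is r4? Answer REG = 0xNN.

REG = 0xbd

prologue: push r1 -> mem[0x90]=0x71, sp=0x90
prologue: push r4 -> mem[0x8f]=0xbd, sp=0x8f
body[0] mov  r2, #0x4a -> r2=0x4a
body[1] add  r1, r5, #45 -> r1=0x63
body[2] xor  r6, r0, r3 -> r6=0x3b
body[3] mov  r4, #0x20 -> r4=0x20
body[4] add  r1, r2, r5 -> r1=0x80
body[5] sub  r2, r3, r5 -> r2=0x5a
body[6] add  r0, r2, #6 -> r0=0x60
body[7] sub  r6, r4, r0 -> r6=0xc0
epilogue: pop r4=0xbd, sp=0x90
epilogue: pop r1=0x71, sp=0x91
r4 is callee-saved -> restored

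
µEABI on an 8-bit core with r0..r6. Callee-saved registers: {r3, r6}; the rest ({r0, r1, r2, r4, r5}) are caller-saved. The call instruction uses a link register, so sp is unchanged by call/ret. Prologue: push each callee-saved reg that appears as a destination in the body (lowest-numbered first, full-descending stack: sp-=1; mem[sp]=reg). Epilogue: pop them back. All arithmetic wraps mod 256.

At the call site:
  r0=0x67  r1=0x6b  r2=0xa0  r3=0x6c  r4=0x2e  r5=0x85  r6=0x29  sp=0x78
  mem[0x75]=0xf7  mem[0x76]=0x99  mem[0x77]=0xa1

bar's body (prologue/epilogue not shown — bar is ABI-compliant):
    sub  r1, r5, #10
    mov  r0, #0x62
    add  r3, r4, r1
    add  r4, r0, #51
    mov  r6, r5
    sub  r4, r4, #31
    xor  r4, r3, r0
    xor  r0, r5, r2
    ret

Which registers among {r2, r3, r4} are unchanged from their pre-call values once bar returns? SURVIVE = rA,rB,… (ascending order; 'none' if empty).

prologue: push r3 -> mem[0x77]=0x6c, sp=0x77
prologue: push r6 -> mem[0x76]=0x29, sp=0x76
body[0] sub  r1, r5, #10 -> r1=0x7b
body[1] mov  r0, #0x62 -> r0=0x62
body[2] add  r3, r4, r1 -> r3=0xa9
body[3] add  r4, r0, #51 -> r4=0x95
body[4] mov  r6, r5 -> r6=0x85
body[5] sub  r4, r4, #31 -> r4=0x76
body[6] xor  r4, r3, r0 -> r4=0xcb
body[7] xor  r0, r5, r2 -> r0=0x25
epilogue: pop r6=0x29, sp=0x77
epilogue: pop r3=0x6c, sp=0x78
r2: caller-saved, written=False
r3: callee-saved, written=True
r4: caller-saved, written=True

SURVIVE = r2,r3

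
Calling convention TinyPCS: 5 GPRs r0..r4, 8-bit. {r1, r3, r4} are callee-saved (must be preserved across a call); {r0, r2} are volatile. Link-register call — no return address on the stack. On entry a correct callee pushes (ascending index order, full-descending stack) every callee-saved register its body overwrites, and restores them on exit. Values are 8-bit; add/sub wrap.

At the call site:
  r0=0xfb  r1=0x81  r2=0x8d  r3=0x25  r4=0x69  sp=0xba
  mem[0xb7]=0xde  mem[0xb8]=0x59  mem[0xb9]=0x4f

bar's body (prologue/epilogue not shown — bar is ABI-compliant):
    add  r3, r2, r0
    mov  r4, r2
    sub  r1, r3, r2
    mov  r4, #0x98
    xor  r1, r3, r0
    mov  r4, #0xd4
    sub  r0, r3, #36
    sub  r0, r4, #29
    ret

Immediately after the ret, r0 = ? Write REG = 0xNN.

prologue: push r1 -> mem[0xb9]=0x81, sp=0xb9
prologue: push r3 -> mem[0xb8]=0x25, sp=0xb8
prologue: push r4 -> mem[0xb7]=0x69, sp=0xb7
body[0] add  r3, r2, r0 -> r3=0x88
body[1] mov  r4, r2 -> r4=0x8d
body[2] sub  r1, r3, r2 -> r1=0xfb
body[3] mov  r4, #0x98 -> r4=0x98
body[4] xor  r1, r3, r0 -> r1=0x73
body[5] mov  r4, #0xd4 -> r4=0xd4
body[6] sub  r0, r3, #36 -> r0=0x64
body[7] sub  r0, r4, #29 -> r0=0xb7
epilogue: pop r4=0x69, sp=0xb8
epilogue: pop r3=0x25, sp=0xb9
epilogue: pop r1=0x81, sp=0xba
r0 is caller-saved -> body value

REG = 0xb7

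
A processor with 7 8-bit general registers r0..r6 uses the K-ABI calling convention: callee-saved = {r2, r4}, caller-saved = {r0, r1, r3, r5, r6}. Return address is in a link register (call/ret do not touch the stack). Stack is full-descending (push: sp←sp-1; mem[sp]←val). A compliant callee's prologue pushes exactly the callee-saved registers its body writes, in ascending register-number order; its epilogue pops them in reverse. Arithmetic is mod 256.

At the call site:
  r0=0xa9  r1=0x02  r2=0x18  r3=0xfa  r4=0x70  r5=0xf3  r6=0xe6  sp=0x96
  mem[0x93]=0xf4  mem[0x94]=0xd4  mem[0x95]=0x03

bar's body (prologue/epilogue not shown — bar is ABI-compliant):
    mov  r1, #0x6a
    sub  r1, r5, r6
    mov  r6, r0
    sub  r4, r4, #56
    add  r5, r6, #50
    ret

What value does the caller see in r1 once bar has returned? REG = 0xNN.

prologue: push r4 → mem[0x95]=0x70, sp=0x95
body[0] mov  r1, #0x6a → r1=0x6a
body[1] sub  r1, r5, r6 → r1=0x0d
body[2] mov  r6, r0 → r6=0xa9
body[3] sub  r4, r4, #56 → r4=0x38
body[4] add  r5, r6, #50 → r5=0xdb
epilogue: pop r4=0x70, sp=0x96
r1 is caller-saved → body value

REG = 0x0d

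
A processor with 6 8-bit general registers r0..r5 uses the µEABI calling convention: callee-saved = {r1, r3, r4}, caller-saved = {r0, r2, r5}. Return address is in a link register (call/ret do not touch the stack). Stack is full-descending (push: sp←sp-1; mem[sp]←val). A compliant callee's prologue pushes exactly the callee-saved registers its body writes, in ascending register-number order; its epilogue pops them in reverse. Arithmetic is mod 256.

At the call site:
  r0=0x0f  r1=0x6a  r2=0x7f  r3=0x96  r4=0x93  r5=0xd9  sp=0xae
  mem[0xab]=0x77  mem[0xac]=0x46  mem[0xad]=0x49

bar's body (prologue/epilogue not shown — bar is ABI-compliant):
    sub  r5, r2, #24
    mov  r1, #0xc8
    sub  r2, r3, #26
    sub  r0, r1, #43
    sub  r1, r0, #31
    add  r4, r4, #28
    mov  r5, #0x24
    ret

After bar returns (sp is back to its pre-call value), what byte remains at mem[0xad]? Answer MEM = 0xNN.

MEM = 0x6a

prologue: push r1 → mem[0xad]=0x6a, sp=0xad
prologue: push r4 → mem[0xac]=0x93, sp=0xac
body[0] sub  r5, r2, #24 → r5=0x67
body[1] mov  r1, #0xc8 → r1=0xc8
body[2] sub  r2, r3, #26 → r2=0x7c
body[3] sub  r0, r1, #43 → r0=0x9d
body[4] sub  r1, r0, #31 → r1=0x7e
body[5] add  r4, r4, #28 → r4=0xaf
body[6] mov  r5, #0x24 → r5=0x24
epilogue: pop r4=0x93, sp=0xad
epilogue: pop r1=0x6a, sp=0xae
prologue pushed ['r1', 'r4'] at ['0xad', '0xac']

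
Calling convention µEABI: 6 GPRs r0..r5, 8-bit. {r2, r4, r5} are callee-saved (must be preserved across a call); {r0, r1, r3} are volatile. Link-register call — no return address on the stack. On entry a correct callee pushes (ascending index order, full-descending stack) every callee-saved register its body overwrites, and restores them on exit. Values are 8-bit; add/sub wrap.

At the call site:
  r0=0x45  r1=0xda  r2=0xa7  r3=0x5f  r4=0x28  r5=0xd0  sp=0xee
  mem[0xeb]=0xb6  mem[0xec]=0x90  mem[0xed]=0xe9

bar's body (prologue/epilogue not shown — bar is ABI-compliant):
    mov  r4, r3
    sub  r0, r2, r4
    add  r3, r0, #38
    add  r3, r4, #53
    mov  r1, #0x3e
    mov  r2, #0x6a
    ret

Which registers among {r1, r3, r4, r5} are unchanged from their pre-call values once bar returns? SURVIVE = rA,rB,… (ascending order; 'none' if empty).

SURVIVE = r4,r5

prologue: push r2 -> mem[0xed]=0xa7, sp=0xed
prologue: push r4 -> mem[0xec]=0x28, sp=0xec
body[0] mov  r4, r3 -> r4=0x5f
body[1] sub  r0, r2, r4 -> r0=0x48
body[2] add  r3, r0, #38 -> r3=0x6e
body[3] add  r3, r4, #53 -> r3=0x94
body[4] mov  r1, #0x3e -> r1=0x3e
body[5] mov  r2, #0x6a -> r2=0x6a
epilogue: pop r4=0x28, sp=0xed
epilogue: pop r2=0xa7, sp=0xee
r1: caller-saved, written=True
r3: caller-saved, written=True
r4: callee-saved, written=True
r5: callee-saved, written=False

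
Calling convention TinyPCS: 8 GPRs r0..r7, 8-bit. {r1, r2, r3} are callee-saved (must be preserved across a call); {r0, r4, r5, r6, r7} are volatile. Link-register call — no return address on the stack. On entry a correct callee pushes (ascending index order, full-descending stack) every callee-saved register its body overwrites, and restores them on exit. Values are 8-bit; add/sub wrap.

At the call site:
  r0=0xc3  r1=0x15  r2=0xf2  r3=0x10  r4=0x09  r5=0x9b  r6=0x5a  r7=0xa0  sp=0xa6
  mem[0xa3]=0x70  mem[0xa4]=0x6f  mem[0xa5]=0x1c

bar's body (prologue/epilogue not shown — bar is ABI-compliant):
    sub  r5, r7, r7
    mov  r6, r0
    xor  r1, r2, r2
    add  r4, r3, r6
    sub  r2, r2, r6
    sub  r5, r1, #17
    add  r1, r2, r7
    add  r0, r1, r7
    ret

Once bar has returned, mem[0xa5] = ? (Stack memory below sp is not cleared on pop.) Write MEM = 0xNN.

prologue: push r1 -> mem[0xa5]=0x15, sp=0xa5
prologue: push r2 -> mem[0xa4]=0xf2, sp=0xa4
body[0] sub  r5, r7, r7 -> r5=0x00
body[1] mov  r6, r0 -> r6=0xc3
body[2] xor  r1, r2, r2 -> r1=0x00
body[3] add  r4, r3, r6 -> r4=0xd3
body[4] sub  r2, r2, r6 -> r2=0x2f
body[5] sub  r5, r1, #17 -> r5=0xef
body[6] add  r1, r2, r7 -> r1=0xcf
body[7] add  r0, r1, r7 -> r0=0x6f
epilogue: pop r2=0xf2, sp=0xa5
epilogue: pop r1=0x15, sp=0xa6
prologue pushed ['r1', 'r2'] at ['0xa5', '0xa4']

MEM = 0x15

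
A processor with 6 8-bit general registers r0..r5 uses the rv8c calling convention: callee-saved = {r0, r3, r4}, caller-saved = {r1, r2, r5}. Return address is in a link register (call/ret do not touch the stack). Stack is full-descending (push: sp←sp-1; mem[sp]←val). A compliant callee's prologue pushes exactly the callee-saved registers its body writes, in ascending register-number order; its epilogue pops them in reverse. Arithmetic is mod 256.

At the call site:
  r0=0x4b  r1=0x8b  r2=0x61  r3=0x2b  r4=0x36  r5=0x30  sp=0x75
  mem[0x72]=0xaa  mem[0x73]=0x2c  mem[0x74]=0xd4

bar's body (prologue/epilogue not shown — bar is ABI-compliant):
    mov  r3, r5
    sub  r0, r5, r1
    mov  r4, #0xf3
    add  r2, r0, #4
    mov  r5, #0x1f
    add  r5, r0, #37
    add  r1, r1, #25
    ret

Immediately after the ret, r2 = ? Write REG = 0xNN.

REG = 0xa9

prologue: push r0 -> mem[0x74]=0x4b, sp=0x74
prologue: push r3 -> mem[0x73]=0x2b, sp=0x73
prologue: push r4 -> mem[0x72]=0x36, sp=0x72
body[0] mov  r3, r5 -> r3=0x30
body[1] sub  r0, r5, r1 -> r0=0xa5
body[2] mov  r4, #0xf3 -> r4=0xf3
body[3] add  r2, r0, #4 -> r2=0xa9
body[4] mov  r5, #0x1f -> r5=0x1f
body[5] add  r5, r0, #37 -> r5=0xca
body[6] add  r1, r1, #25 -> r1=0xa4
epilogue: pop r4=0x36, sp=0x73
epilogue: pop r3=0x2b, sp=0x74
epilogue: pop r0=0x4b, sp=0x75
r2 is caller-saved -> body value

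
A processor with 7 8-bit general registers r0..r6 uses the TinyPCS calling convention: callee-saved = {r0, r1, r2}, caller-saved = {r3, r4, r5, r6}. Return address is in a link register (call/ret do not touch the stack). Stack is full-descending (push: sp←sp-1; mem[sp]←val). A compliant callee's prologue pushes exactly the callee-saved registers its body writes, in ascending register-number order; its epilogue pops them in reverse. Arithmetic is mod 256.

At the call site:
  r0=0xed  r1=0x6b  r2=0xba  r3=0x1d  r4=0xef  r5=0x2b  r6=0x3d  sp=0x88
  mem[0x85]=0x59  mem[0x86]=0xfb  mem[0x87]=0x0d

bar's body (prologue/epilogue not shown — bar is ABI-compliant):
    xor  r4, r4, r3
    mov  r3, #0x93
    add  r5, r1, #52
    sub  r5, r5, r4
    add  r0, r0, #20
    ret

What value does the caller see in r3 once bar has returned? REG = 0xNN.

prologue: push r0 → mem[0x87]=0xed, sp=0x87
body[0] xor  r4, r4, r3 → r4=0xf2
body[1] mov  r3, #0x93 → r3=0x93
body[2] add  r5, r1, #52 → r5=0x9f
body[3] sub  r5, r5, r4 → r5=0xad
body[4] add  r0, r0, #20 → r0=0x01
epilogue: pop r0=0xed, sp=0x88
r3 is caller-saved → body value

REG = 0x93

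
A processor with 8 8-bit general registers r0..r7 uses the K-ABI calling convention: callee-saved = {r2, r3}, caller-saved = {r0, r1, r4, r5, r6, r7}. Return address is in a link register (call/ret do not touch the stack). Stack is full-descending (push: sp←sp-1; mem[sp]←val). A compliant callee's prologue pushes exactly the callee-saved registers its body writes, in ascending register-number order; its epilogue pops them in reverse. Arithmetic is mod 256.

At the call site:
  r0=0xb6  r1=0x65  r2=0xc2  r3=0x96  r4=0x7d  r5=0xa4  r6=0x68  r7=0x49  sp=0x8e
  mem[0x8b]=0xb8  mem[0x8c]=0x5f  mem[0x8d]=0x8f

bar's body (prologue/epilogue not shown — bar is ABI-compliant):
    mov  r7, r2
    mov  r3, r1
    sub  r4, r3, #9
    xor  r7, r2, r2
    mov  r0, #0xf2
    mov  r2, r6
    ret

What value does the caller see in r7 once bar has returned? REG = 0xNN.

REG = 0x00

prologue: push r2 → mem[0x8d]=0xc2, sp=0x8d
prologue: push r3 → mem[0x8c]=0x96, sp=0x8c
body[0] mov  r7, r2 → r7=0xc2
body[1] mov  r3, r1 → r3=0x65
body[2] sub  r4, r3, #9 → r4=0x5c
body[3] xor  r7, r2, r2 → r7=0x00
body[4] mov  r0, #0xf2 → r0=0xf2
body[5] mov  r2, r6 → r2=0x68
epilogue: pop r3=0x96, sp=0x8d
epilogue: pop r2=0xc2, sp=0x8e
r7 is caller-saved → body value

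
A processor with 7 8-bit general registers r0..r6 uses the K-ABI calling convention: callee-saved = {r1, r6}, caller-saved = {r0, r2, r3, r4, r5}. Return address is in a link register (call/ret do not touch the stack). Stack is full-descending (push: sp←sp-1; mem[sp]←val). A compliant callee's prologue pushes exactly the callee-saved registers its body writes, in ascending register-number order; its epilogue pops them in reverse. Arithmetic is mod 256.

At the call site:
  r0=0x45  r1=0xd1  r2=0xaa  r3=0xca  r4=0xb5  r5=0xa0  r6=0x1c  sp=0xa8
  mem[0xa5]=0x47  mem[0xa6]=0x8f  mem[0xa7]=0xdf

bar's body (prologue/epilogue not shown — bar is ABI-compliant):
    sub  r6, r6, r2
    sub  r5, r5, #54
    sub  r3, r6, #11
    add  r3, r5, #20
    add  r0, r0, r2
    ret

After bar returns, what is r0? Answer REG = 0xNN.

prologue: push r6 -> mem[0xa7]=0x1c, sp=0xa7
body[0] sub  r6, r6, r2 -> r6=0x72
body[1] sub  r5, r5, #54 -> r5=0x6a
body[2] sub  r3, r6, #11 -> r3=0x67
body[3] add  r3, r5, #20 -> r3=0x7e
body[4] add  r0, r0, r2 -> r0=0xef
epilogue: pop r6=0x1c, sp=0xa8
r0 is caller-saved -> body value

REG = 0xef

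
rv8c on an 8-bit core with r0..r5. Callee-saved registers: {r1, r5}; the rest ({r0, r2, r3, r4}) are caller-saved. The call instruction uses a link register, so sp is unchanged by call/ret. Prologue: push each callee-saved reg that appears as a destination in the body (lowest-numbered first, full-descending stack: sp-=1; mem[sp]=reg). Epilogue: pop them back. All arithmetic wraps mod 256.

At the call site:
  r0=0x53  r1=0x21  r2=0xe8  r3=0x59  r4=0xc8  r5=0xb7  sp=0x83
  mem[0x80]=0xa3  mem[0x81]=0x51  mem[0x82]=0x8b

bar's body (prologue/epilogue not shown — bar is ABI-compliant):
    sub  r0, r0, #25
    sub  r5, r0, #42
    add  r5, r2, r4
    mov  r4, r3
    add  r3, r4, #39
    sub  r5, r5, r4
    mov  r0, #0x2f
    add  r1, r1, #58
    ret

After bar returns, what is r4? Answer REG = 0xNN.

prologue: push r1 -> mem[0x82]=0x21, sp=0x82
prologue: push r5 -> mem[0x81]=0xb7, sp=0x81
body[0] sub  r0, r0, #25 -> r0=0x3a
body[1] sub  r5, r0, #42 -> r5=0x10
body[2] add  r5, r2, r4 -> r5=0xb0
body[3] mov  r4, r3 -> r4=0x59
body[4] add  r3, r4, #39 -> r3=0x80
body[5] sub  r5, r5, r4 -> r5=0x57
body[6] mov  r0, #0x2f -> r0=0x2f
body[7] add  r1, r1, #58 -> r1=0x5b
epilogue: pop r5=0xb7, sp=0x82
epilogue: pop r1=0x21, sp=0x83
r4 is caller-saved -> body value

REG = 0x59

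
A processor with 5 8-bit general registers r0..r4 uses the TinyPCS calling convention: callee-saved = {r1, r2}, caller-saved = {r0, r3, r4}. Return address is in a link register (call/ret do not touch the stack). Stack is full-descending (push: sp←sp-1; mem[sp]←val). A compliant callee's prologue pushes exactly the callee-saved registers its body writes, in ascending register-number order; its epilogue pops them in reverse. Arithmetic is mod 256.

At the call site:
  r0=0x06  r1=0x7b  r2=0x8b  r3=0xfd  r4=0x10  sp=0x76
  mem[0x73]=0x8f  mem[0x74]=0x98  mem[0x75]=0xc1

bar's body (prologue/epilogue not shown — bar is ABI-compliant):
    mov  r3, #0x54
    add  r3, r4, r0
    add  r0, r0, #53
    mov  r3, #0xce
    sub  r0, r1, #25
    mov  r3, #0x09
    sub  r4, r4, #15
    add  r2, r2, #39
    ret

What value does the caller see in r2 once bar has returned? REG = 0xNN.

REG = 0x8b

prologue: push r2 → mem[0x75]=0x8b, sp=0x75
body[0] mov  r3, #0x54 → r3=0x54
body[1] add  r3, r4, r0 → r3=0x16
body[2] add  r0, r0, #53 → r0=0x3b
body[3] mov  r3, #0xce → r3=0xce
body[4] sub  r0, r1, #25 → r0=0x62
body[5] mov  r3, #0x09 → r3=0x09
body[6] sub  r4, r4, #15 → r4=0x01
body[7] add  r2, r2, #39 → r2=0xb2
epilogue: pop r2=0x8b, sp=0x76
r2 is callee-saved → restored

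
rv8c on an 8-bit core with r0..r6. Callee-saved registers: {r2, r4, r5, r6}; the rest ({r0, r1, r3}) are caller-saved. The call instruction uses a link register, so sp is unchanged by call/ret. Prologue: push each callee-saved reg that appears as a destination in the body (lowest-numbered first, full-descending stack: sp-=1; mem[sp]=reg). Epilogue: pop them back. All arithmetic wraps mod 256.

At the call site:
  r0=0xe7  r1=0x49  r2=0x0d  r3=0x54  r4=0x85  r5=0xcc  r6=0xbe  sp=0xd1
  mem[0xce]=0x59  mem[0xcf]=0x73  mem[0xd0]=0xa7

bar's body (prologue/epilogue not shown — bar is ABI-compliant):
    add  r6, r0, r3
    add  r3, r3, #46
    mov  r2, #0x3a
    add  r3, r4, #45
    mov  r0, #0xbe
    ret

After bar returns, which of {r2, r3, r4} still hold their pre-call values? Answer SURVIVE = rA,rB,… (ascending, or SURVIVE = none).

SURVIVE = r2,r4

prologue: push r2 → mem[0xd0]=0x0d, sp=0xd0
prologue: push r6 → mem[0xcf]=0xbe, sp=0xcf
body[0] add  r6, r0, r3 → r6=0x3b
body[1] add  r3, r3, #46 → r3=0x82
body[2] mov  r2, #0x3a → r2=0x3a
body[3] add  r3, r4, #45 → r3=0xb2
body[4] mov  r0, #0xbe → r0=0xbe
epilogue: pop r6=0xbe, sp=0xd0
epilogue: pop r2=0x0d, sp=0xd1
r2: callee-saved, written=True
r3: caller-saved, written=True
r4: callee-saved, written=False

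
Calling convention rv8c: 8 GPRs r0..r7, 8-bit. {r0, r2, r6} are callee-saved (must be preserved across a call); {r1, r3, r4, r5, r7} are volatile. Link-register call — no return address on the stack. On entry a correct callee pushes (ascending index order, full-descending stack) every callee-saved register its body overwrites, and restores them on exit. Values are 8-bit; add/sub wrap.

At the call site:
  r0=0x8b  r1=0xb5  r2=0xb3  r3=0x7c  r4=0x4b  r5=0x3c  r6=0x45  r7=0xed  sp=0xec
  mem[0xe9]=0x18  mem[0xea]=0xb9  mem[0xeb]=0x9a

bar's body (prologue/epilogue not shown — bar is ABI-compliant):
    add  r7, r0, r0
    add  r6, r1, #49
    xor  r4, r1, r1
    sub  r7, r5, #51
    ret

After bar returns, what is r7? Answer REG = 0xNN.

prologue: push r6 -> mem[0xeb]=0x45, sp=0xeb
body[0] add  r7, r0, r0 -> r7=0x16
body[1] add  r6, r1, #49 -> r6=0xe6
body[2] xor  r4, r1, r1 -> r4=0x00
body[3] sub  r7, r5, #51 -> r7=0x09
epilogue: pop r6=0x45, sp=0xec
r7 is caller-saved -> body value

REG = 0x09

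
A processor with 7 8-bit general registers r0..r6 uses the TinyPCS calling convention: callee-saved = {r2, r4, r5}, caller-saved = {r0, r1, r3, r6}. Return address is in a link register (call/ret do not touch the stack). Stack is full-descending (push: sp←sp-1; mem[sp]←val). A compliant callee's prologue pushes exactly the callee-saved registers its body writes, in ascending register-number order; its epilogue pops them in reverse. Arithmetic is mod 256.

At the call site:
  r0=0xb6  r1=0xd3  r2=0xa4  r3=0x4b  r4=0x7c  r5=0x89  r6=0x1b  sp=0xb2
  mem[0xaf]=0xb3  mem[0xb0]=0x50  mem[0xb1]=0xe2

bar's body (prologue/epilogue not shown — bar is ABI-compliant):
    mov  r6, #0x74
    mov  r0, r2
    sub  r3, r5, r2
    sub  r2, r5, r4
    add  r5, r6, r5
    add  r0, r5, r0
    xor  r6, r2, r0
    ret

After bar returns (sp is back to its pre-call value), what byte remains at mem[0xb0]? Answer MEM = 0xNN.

MEM = 0x89

prologue: push r2 -> mem[0xb1]=0xa4, sp=0xb1
prologue: push r5 -> mem[0xb0]=0x89, sp=0xb0
body[0] mov  r6, #0x74 -> r6=0x74
body[1] mov  r0, r2 -> r0=0xa4
body[2] sub  r3, r5, r2 -> r3=0xe5
body[3] sub  r2, r5, r4 -> r2=0x0d
body[4] add  r5, r6, r5 -> r5=0xfd
body[5] add  r0, r5, r0 -> r0=0xa1
body[6] xor  r6, r2, r0 -> r6=0xac
epilogue: pop r5=0x89, sp=0xb1
epilogue: pop r2=0xa4, sp=0xb2
prologue pushed ['r2', 'r5'] at ['0xb1', '0xb0']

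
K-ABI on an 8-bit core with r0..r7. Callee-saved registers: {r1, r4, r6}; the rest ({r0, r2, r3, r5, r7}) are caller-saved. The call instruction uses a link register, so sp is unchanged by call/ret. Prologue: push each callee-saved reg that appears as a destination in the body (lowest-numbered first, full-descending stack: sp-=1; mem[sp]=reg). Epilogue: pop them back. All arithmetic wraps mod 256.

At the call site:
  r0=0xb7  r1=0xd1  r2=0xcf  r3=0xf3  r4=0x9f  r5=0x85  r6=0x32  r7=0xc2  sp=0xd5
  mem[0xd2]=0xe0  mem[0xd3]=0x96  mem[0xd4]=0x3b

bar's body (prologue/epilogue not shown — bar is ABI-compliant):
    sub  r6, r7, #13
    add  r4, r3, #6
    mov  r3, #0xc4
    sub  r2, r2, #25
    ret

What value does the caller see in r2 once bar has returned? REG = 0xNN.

REG = 0xb6

prologue: push r4 -> mem[0xd4]=0x9f, sp=0xd4
prologue: push r6 -> mem[0xd3]=0x32, sp=0xd3
body[0] sub  r6, r7, #13 -> r6=0xb5
body[1] add  r4, r3, #6 -> r4=0xf9
body[2] mov  r3, #0xc4 -> r3=0xc4
body[3] sub  r2, r2, #25 -> r2=0xb6
epilogue: pop r6=0x32, sp=0xd4
epilogue: pop r4=0x9f, sp=0xd5
r2 is caller-saved -> body value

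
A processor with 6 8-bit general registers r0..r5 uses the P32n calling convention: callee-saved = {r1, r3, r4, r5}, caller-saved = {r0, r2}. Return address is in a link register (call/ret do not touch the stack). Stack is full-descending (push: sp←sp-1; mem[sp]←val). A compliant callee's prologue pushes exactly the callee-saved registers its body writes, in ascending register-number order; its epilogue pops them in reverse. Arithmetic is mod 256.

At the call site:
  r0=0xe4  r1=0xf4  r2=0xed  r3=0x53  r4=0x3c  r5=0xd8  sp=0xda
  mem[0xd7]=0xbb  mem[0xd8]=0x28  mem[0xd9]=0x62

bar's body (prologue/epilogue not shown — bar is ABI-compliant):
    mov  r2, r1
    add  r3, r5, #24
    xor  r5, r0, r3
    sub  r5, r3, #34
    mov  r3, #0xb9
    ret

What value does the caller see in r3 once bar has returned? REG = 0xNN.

REG = 0x53

prologue: push r3 -> mem[0xd9]=0x53, sp=0xd9
prologue: push r5 -> mem[0xd8]=0xd8, sp=0xd8
body[0] mov  r2, r1 -> r2=0xf4
body[1] add  r3, r5, #24 -> r3=0xf0
body[2] xor  r5, r0, r3 -> r5=0x14
body[3] sub  r5, r3, #34 -> r5=0xce
body[4] mov  r3, #0xb9 -> r3=0xb9
epilogue: pop r5=0xd8, sp=0xd9
epilogue: pop r3=0x53, sp=0xda
r3 is callee-saved -> restored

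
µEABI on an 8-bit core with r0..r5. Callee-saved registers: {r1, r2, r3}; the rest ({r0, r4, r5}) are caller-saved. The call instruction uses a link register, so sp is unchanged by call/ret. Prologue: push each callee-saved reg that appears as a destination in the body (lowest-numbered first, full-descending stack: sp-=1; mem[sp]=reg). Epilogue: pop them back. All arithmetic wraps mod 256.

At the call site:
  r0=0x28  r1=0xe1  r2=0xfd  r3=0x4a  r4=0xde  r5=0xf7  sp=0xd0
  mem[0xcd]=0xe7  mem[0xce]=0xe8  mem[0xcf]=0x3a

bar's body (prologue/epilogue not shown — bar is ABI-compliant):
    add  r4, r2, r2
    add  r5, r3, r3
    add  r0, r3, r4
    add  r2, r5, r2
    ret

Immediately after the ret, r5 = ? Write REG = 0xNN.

prologue: push r2 → mem[0xcf]=0xfd, sp=0xcf
body[0] add  r4, r2, r2 → r4=0xfa
body[1] add  r5, r3, r3 → r5=0x94
body[2] add  r0, r3, r4 → r0=0x44
body[3] add  r2, r5, r2 → r2=0x91
epilogue: pop r2=0xfd, sp=0xd0
r5 is caller-saved → body value

REG = 0x94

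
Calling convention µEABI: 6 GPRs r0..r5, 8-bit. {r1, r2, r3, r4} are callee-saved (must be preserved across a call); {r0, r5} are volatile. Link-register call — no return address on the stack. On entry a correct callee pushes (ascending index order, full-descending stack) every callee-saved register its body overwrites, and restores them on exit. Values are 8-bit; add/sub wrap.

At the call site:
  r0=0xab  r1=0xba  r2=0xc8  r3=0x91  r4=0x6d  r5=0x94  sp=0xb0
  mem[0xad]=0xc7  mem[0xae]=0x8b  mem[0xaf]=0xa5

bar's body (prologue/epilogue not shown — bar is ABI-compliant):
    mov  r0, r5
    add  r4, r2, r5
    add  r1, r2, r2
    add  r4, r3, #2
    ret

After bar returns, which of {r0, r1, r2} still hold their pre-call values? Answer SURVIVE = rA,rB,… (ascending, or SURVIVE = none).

SURVIVE = r1,r2

prologue: push r1 -> mem[0xaf]=0xba, sp=0xaf
prologue: push r4 -> mem[0xae]=0x6d, sp=0xae
body[0] mov  r0, r5 -> r0=0x94
body[1] add  r4, r2, r5 -> r4=0x5c
body[2] add  r1, r2, r2 -> r1=0x90
body[3] add  r4, r3, #2 -> r4=0x93
epilogue: pop r4=0x6d, sp=0xaf
epilogue: pop r1=0xba, sp=0xb0
r0: caller-saved, written=True
r1: callee-saved, written=True
r2: callee-saved, written=False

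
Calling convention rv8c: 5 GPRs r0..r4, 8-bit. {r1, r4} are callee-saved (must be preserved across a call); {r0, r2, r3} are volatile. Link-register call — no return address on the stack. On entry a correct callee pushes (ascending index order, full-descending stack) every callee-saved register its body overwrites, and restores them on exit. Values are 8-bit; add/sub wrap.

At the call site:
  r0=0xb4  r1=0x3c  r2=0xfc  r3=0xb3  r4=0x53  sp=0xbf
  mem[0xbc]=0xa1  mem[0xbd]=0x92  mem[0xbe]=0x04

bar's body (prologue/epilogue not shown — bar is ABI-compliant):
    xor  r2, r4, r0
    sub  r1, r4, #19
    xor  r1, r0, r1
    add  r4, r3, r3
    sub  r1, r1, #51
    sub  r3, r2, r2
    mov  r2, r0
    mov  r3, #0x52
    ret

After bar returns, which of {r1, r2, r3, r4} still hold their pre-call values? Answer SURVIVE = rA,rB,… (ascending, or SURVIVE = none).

prologue: push r1 -> mem[0xbe]=0x3c, sp=0xbe
prologue: push r4 -> mem[0xbd]=0x53, sp=0xbd
body[0] xor  r2, r4, r0 -> r2=0xe7
body[1] sub  r1, r4, #19 -> r1=0x40
body[2] xor  r1, r0, r1 -> r1=0xf4
body[3] add  r4, r3, r3 -> r4=0x66
body[4] sub  r1, r1, #51 -> r1=0xc1
body[5] sub  r3, r2, r2 -> r3=0x00
body[6] mov  r2, r0 -> r2=0xb4
body[7] mov  r3, #0x52 -> r3=0x52
epilogue: pop r4=0x53, sp=0xbe
epilogue: pop r1=0x3c, sp=0xbf
r1: callee-saved, written=True
r2: caller-saved, written=True
r3: caller-saved, written=True
r4: callee-saved, written=True

SURVIVE = r1,r4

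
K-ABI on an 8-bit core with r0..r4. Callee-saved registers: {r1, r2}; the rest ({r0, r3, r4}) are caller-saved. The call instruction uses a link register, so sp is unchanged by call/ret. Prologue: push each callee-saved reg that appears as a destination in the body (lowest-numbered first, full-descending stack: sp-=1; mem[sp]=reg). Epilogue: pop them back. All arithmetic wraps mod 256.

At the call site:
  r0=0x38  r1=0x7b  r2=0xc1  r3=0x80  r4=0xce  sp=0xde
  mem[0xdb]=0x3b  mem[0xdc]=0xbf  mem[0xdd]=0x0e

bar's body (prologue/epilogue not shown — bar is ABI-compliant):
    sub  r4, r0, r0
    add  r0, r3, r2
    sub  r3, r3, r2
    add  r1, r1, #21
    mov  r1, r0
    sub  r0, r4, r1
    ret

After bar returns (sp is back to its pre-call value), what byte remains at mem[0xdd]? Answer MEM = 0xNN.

prologue: push r1 -> mem[0xdd]=0x7b, sp=0xdd
body[0] sub  r4, r0, r0 -> r4=0x00
body[1] add  r0, r3, r2 -> r0=0x41
body[2] sub  r3, r3, r2 -> r3=0xbf
body[3] add  r1, r1, #21 -> r1=0x90
body[4] mov  r1, r0 -> r1=0x41
body[5] sub  r0, r4, r1 -> r0=0xbf
epilogue: pop r1=0x7b, sp=0xde
prologue pushed ['r1'] at ['0xdd']

MEM = 0x7b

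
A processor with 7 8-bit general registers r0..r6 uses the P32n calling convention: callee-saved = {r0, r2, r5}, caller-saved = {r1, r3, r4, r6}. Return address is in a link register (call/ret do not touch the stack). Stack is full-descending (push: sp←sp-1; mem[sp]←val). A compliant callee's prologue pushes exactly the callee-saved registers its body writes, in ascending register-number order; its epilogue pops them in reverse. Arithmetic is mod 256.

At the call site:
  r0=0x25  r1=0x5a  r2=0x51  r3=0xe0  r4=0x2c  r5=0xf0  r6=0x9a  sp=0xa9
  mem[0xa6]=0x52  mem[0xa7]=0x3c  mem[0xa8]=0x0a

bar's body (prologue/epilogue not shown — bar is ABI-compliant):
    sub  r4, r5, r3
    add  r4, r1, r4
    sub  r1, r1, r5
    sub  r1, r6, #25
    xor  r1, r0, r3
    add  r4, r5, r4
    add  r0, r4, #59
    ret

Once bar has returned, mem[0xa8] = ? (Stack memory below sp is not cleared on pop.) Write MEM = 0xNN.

MEM = 0x25

prologue: push r0 → mem[0xa8]=0x25, sp=0xa8
body[0] sub  r4, r5, r3 → r4=0x10
body[1] add  r4, r1, r4 → r4=0x6a
body[2] sub  r1, r1, r5 → r1=0x6a
body[3] sub  r1, r6, #25 → r1=0x81
body[4] xor  r1, r0, r3 → r1=0xc5
body[5] add  r4, r5, r4 → r4=0x5a
body[6] add  r0, r4, #59 → r0=0x95
epilogue: pop r0=0x25, sp=0xa9
prologue pushed ['r0'] at ['0xa8']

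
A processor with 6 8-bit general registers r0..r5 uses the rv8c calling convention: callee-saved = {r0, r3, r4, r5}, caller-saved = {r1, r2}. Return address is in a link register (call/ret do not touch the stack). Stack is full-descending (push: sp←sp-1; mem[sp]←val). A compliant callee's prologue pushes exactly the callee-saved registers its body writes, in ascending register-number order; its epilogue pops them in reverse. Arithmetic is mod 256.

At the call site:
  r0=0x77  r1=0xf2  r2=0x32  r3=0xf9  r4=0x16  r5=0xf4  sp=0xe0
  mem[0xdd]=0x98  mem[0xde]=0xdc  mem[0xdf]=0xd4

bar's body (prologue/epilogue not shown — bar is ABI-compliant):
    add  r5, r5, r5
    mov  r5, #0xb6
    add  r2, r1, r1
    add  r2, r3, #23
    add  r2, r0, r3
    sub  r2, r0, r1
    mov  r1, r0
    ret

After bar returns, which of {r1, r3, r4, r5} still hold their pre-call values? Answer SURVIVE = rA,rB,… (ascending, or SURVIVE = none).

prologue: push r5 -> mem[0xdf]=0xf4, sp=0xdf
body[0] add  r5, r5, r5 -> r5=0xe8
body[1] mov  r5, #0xb6 -> r5=0xb6
body[2] add  r2, r1, r1 -> r2=0xe4
body[3] add  r2, r3, #23 -> r2=0x10
body[4] add  r2, r0, r3 -> r2=0x70
body[5] sub  r2, r0, r1 -> r2=0x85
body[6] mov  r1, r0 -> r1=0x77
epilogue: pop r5=0xf4, sp=0xe0
r1: caller-saved, written=True
r3: callee-saved, written=False
r4: callee-saved, written=False
r5: callee-saved, written=True

SURVIVE = r3,r4,r5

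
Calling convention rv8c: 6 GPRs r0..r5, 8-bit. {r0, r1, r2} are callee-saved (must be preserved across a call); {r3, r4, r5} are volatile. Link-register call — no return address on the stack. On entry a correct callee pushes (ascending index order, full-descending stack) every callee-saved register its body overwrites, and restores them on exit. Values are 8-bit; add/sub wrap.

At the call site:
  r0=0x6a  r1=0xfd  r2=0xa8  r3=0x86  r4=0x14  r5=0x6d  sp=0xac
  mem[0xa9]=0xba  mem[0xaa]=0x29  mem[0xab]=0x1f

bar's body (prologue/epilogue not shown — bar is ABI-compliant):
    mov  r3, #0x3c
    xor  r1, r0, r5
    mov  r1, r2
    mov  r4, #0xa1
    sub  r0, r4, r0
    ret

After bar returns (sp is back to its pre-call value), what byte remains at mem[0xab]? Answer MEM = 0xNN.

MEM = 0x6a

prologue: push r0 → mem[0xab]=0x6a, sp=0xab
prologue: push r1 → mem[0xaa]=0xfd, sp=0xaa
body[0] mov  r3, #0x3c → r3=0x3c
body[1] xor  r1, r0, r5 → r1=0x07
body[2] mov  r1, r2 → r1=0xa8
body[3] mov  r4, #0xa1 → r4=0xa1
body[4] sub  r0, r4, r0 → r0=0x37
epilogue: pop r1=0xfd, sp=0xab
epilogue: pop r0=0x6a, sp=0xac
prologue pushed ['r0', 'r1'] at ['0xab', '0xaa']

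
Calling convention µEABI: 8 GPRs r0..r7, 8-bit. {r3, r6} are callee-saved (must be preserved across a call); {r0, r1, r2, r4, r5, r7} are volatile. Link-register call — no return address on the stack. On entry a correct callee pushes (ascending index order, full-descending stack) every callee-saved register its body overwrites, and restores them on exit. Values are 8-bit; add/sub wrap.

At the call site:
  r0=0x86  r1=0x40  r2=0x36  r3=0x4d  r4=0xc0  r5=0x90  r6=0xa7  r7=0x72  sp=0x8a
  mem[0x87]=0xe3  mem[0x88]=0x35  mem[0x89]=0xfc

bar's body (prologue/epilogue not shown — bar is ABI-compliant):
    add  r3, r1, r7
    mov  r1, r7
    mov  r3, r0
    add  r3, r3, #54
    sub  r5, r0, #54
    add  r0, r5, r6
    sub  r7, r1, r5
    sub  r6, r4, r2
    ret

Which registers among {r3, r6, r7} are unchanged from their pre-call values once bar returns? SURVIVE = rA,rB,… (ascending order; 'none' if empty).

prologue: push r3 -> mem[0x89]=0x4d, sp=0x89
prologue: push r6 -> mem[0x88]=0xa7, sp=0x88
body[0] add  r3, r1, r7 -> r3=0xb2
body[1] mov  r1, r7 -> r1=0x72
body[2] mov  r3, r0 -> r3=0x86
body[3] add  r3, r3, #54 -> r3=0xbc
body[4] sub  r5, r0, #54 -> r5=0x50
body[5] add  r0, r5, r6 -> r0=0xf7
body[6] sub  r7, r1, r5 -> r7=0x22
body[7] sub  r6, r4, r2 -> r6=0x8a
epilogue: pop r6=0xa7, sp=0x89
epilogue: pop r3=0x4d, sp=0x8a
r3: callee-saved, written=True
r6: callee-saved, written=True
r7: caller-saved, written=True

SURVIVE = r3,r6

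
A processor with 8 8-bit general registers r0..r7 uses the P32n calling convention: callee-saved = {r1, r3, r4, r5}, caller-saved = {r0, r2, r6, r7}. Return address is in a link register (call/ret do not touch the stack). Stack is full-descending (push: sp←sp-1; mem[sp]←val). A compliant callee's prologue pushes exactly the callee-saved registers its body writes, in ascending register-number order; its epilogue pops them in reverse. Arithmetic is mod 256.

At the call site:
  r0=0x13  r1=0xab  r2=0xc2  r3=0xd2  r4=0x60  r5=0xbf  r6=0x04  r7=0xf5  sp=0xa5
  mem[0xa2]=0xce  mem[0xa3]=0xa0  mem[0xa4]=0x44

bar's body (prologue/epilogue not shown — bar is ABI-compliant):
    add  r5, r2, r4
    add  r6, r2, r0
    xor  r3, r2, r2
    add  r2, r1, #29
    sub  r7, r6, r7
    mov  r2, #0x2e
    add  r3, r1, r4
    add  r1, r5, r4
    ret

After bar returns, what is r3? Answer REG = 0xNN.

REG = 0xd2

prologue: push r1 → mem[0xa4]=0xab, sp=0xa4
prologue: push r3 → mem[0xa3]=0xd2, sp=0xa3
prologue: push r5 → mem[0xa2]=0xbf, sp=0xa2
body[0] add  r5, r2, r4 → r5=0x22
body[1] add  r6, r2, r0 → r6=0xd5
body[2] xor  r3, r2, r2 → r3=0x00
body[3] add  r2, r1, #29 → r2=0xc8
body[4] sub  r7, r6, r7 → r7=0xe0
body[5] mov  r2, #0x2e → r2=0x2e
body[6] add  r3, r1, r4 → r3=0x0b
body[7] add  r1, r5, r4 → r1=0x82
epilogue: pop r5=0xbf, sp=0xa3
epilogue: pop r3=0xd2, sp=0xa4
epilogue: pop r1=0xab, sp=0xa5
r3 is callee-saved → restored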